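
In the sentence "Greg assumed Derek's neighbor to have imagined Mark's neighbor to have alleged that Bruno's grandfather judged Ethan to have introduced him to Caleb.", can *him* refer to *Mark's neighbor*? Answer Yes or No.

Yes

*him* is a pronoun; Principle B requires it to be free in its binding domain — the clause headed by 'introduced'.
— Mark's neighbor: subject of the clause headed by 'alleged'; c-commands the pronoun but lies outside its binding domain — allowed.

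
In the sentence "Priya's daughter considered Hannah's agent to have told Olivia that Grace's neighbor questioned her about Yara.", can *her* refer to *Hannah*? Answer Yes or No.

Yes

*her* is a pronoun; Principle B requires it to be free in its binding domain — the clause headed by 'questioned'.
— Hannah: possessor inside the subject DP of the clause headed by 'told'; does not c-command the pronoun — Principle B does not apply; allowed.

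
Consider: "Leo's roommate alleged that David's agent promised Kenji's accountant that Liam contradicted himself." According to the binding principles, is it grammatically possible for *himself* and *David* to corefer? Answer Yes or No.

No

*himself* is a reflexive; Principle A requires it to be bound within its binding domain — the clause headed by 'contradicted'.
— David: possessor inside the subject DP of the clause headed by 'promised'; does not c-command the reflexive — cannot bind it (Principle A).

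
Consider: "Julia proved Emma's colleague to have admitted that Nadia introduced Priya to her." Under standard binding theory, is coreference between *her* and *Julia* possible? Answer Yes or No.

Yes

*Julia* is an R-expression; Principle C requires it to be free (not bound by any c-commanding expression).
— her: second object of the clause headed by 'introduced'; the pronoun does not c-command the R-expression — coreference allowed.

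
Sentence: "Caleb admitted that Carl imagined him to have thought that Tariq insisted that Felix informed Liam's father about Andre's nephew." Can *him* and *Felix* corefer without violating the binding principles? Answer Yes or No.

*Felix* is an R-expression; Principle C requires it to be free (not bound by any c-commanding expression).
— him: subject of the clause headed by 'thought'; the pronoun c-commands the R-expression — coreference blocked (Principle C).

No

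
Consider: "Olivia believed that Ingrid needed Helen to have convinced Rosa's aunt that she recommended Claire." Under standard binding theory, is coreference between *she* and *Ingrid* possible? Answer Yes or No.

Yes

*Ingrid* is an R-expression; Principle C requires it to be free (not bound by any c-commanding expression).
— she: subject of the clause headed by 'recommended'; the pronoun does not c-command the R-expression — coreference allowed.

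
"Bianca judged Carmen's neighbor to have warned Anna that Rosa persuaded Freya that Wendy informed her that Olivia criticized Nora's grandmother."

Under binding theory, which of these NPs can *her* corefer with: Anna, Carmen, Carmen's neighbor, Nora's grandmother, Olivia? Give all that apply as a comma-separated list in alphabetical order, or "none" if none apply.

Anna, Carmen, Carmen's neighbor

*her* is a pronoun; Principle B requires it to be free in its binding domain — the clause headed by 'informed'.
— Anna: object of the clause headed by 'warned'; c-commands the pronoun but lies outside its binding domain — allowed.
— Carmen: possessor inside the subject DP of the clause headed by 'warned'; does not c-command the pronoun — Principle B does not apply; allowed.
— Carmen's neighbor: subject of the clause headed by 'warned'; c-commands the pronoun but lies outside its binding domain — allowed.
— Nora's grandmother: object of the clause headed by 'criticized'; is c-commanded by the pronoun; coreference would bind this R-expression — blocked (Principle C).
— Olivia: subject of the clause headed by 'criticized'; is c-commanded by the pronoun; coreference would bind this R-expression — blocked (Principle C).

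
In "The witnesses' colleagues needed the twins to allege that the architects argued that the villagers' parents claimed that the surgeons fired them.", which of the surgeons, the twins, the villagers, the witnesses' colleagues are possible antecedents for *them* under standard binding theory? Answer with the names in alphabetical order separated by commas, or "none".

the twins, the villagers, the witnesses' colleagues

*them* is a pronoun; Principle B requires it to be free in its binding domain — the clause headed by 'fired'.
— the surgeons: subject of the clause headed by 'fired'; c-commands the pronoun within its binding domain — blocked (Principle B).
— the twins: subject of the clause headed by 'allege'; c-commands the pronoun but lies outside its binding domain — allowed.
— the villagers: possessor inside the subject DP of the clause headed by 'claimed'; does not c-command the pronoun — Principle B does not apply; allowed.
— the witnesses' colleagues: subject of the matrix clause; c-commands the pronoun but lies outside its binding domain — allowed.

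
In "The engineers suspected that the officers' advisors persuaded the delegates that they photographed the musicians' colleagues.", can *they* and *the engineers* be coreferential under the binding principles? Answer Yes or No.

*the engineers* is an R-expression; Principle C requires it to be free (not bound by any c-commanding expression).
— they: subject of the clause headed by 'photographed'; the pronoun does not c-command the R-expression — coreference allowed.

Yes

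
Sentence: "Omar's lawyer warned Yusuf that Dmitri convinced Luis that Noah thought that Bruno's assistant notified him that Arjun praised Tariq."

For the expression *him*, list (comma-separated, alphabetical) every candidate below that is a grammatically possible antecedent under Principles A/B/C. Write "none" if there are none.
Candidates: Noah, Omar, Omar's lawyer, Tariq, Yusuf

*him* is a pronoun; Principle B requires it to be free in its binding domain — the clause headed by 'notified'.
— Noah: subject of the clause headed by 'thought'; c-commands the pronoun but lies outside its binding domain — allowed.
— Omar: possessor inside the subject DP of the matrix clause; does not c-command the pronoun — Principle B does not apply; allowed.
— Omar's lawyer: subject of the matrix clause; c-commands the pronoun but lies outside its binding domain — allowed.
— Tariq: object of the clause headed by 'praised'; is c-commanded by the pronoun; coreference would bind this R-expression — blocked (Principle C).
— Yusuf: object of the matrix clause; c-commands the pronoun but lies outside its binding domain — allowed.

Noah, Omar, Omar's lawyer, Yusuf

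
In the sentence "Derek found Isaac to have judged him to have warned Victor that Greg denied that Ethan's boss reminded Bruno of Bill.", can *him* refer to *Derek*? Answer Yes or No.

Yes

*him* is a pronoun; Principle B requires it to be free in its binding domain — the clause headed by 'judged'.
— Derek: subject of the matrix clause; c-commands the pronoun but lies outside its binding domain — allowed.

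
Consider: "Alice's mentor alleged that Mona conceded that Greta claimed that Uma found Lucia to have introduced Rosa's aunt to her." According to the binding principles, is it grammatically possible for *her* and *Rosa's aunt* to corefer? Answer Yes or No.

No

*her* is a pronoun; Principle B requires it to be free in its binding domain — the clause headed by 'introduced'.
— Rosa's aunt: object of the clause headed by 'introduced'; c-commands the pronoun within its binding domain — blocked (Principle B).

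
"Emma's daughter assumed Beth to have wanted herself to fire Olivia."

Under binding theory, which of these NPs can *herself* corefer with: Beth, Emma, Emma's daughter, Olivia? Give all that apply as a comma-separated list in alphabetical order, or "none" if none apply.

Beth

*herself* is a reflexive; Principle A requires it to be bound within its binding domain — the clause headed by 'wanted'.
— Beth: subject of the clause headed by 'wanted'; c-commands the reflexive within its binding domain — allowed (Principle A).
— Emma: possessor inside the subject DP of the matrix clause; does not c-command the reflexive — cannot bind it (Principle A).
— Emma's daughter: subject of the matrix clause; c-commands the reflexive but lies outside its binding domain — cannot bind it (Principle A).
— Olivia: object of the clause headed by 'fire'; does not c-command the reflexive — cannot bind it (Principle A).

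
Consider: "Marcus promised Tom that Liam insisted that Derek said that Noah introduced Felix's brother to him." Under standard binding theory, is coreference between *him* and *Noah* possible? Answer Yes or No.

No

*Noah* is an R-expression; Principle C requires it to be free (not bound by any c-commanding expression).
— him: second object of the clause headed by 'introduced'; the R-expression locally c-commands the pronoun — coreference blocked (Principle B on the pronoun).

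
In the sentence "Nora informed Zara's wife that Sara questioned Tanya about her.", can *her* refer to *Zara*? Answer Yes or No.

Yes

*her* is a pronoun; Principle B requires it to be free in its binding domain — the clause headed by 'questioned'.
— Zara: possessor inside the object DP of the matrix clause; does not c-command the pronoun — Principle B does not apply; allowed.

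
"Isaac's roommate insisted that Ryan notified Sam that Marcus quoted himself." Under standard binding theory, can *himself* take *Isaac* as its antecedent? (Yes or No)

*himself* is a reflexive; Principle A requires it to be bound within its binding domain — the clause headed by 'quoted'.
— Isaac: possessor inside the subject DP of the matrix clause; does not c-command the reflexive — cannot bind it (Principle A).

No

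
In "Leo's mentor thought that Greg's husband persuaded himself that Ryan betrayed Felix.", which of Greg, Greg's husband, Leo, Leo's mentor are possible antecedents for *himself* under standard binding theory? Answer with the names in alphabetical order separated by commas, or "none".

Greg's husband

*himself* is a reflexive; Principle A requires it to be bound within its binding domain — the clause headed by 'persuaded'.
— Greg: possessor inside the subject DP of the clause headed by 'persuaded'; does not c-command the reflexive — cannot bind it (Principle A).
— Greg's husband: subject of the clause headed by 'persuaded'; c-commands the reflexive within its binding domain — allowed (Principle A).
— Leo: possessor inside the subject DP of the matrix clause; does not c-command the reflexive — cannot bind it (Principle A).
— Leo's mentor: subject of the matrix clause; c-commands the reflexive but lies outside its binding domain — cannot bind it (Principle A).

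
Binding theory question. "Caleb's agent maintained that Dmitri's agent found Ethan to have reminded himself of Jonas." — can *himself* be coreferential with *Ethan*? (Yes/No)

Yes

*himself* is a reflexive; Principle A requires it to be bound within its binding domain — the clause headed by 'reminded'.
— Ethan: subject of the clause headed by 'reminded'; c-commands the reflexive within its binding domain — allowed (Principle A).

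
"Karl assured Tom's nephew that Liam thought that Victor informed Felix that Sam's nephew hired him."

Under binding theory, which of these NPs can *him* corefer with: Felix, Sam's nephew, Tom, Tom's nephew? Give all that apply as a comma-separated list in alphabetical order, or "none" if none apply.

*him* is a pronoun; Principle B requires it to be free in its binding domain — the clause headed by 'hired'.
— Felix: object of the clause headed by 'informed'; c-commands the pronoun but lies outside its binding domain — allowed.
— Sam's nephew: subject of the clause headed by 'hired'; c-commands the pronoun within its binding domain — blocked (Principle B).
— Tom: possessor inside the object DP of the matrix clause; does not c-command the pronoun — Principle B does not apply; allowed.
— Tom's nephew: object of the matrix clause; c-commands the pronoun but lies outside its binding domain — allowed.

Felix, Tom, Tom's nephew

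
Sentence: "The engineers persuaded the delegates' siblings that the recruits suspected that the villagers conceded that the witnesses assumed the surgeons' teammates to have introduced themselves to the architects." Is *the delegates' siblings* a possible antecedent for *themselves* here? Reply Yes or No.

*themselves* is a reflexive; Principle A requires it to be bound within its binding domain — the clause headed by 'introduced'.
— the delegates' siblings: object of the matrix clause; c-commands the reflexive but lies outside its binding domain — cannot bind it (Principle A).

No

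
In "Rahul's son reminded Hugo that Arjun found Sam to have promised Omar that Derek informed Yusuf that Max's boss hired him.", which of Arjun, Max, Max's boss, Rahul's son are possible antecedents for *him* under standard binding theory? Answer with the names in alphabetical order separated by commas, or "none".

*him* is a pronoun; Principle B requires it to be free in its binding domain — the clause headed by 'hired'.
— Arjun: subject of the clause headed by 'found'; c-commands the pronoun but lies outside its binding domain — allowed.
— Max: possessor inside the subject DP of the clause headed by 'hired'; does not c-command the pronoun — Principle B does not apply; allowed.
— Max's boss: subject of the clause headed by 'hired'; c-commands the pronoun within its binding domain — blocked (Principle B).
— Rahul's son: subject of the matrix clause; c-commands the pronoun but lies outside its binding domain — allowed.

Arjun, Max, Rahul's son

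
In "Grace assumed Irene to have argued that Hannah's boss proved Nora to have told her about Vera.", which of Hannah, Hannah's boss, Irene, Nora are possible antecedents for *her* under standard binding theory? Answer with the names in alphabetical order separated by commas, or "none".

*her* is a pronoun; Principle B requires it to be free in its binding domain — the clause headed by 'told'.
— Hannah: possessor inside the subject DP of the clause headed by 'proved'; does not c-command the pronoun — Principle B does not apply; allowed.
— Hannah's boss: subject of the clause headed by 'proved'; c-commands the pronoun but lies outside its binding domain — allowed.
— Irene: subject of the clause headed by 'argued'; c-commands the pronoun but lies outside its binding domain — allowed.
— Nora: subject of the clause headed by 'told'; c-commands the pronoun within its binding domain — blocked (Principle B).

Hannah, Hannah's boss, Irene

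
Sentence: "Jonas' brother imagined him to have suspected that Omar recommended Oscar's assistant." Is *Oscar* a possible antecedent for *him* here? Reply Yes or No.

*him* is a pronoun; Principle B requires it to be free in its binding domain — the matrix clause.
— Oscar: possessor inside the object DP of the clause headed by 'recommended'; is c-commanded by the pronoun; coreference would bind this R-expression — blocked (Principle C).

No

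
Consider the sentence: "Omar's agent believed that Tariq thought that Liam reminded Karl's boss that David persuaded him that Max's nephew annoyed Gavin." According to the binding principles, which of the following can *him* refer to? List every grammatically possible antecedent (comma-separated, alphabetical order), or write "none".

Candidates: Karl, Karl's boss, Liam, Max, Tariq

Karl, Karl's boss, Liam, Tariq

*him* is a pronoun; Principle B requires it to be free in its binding domain — the clause headed by 'persuaded'.
— Karl: possessor inside the object DP of the clause headed by 'reminded'; does not c-command the pronoun — Principle B does not apply; allowed.
— Karl's boss: object of the clause headed by 'reminded'; c-commands the pronoun but lies outside its binding domain — allowed.
— Liam: subject of the clause headed by 'reminded'; c-commands the pronoun but lies outside its binding domain — allowed.
— Max: possessor inside the subject DP of the clause headed by 'annoyed'; is c-commanded by the pronoun; coreference would bind this R-expression — blocked (Principle C).
— Tariq: subject of the clause headed by 'thought'; c-commands the pronoun but lies outside its binding domain — allowed.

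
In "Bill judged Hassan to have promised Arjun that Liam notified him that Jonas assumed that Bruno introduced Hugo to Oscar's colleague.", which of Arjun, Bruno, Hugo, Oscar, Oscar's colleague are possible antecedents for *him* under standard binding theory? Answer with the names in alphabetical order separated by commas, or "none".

*him* is a pronoun; Principle B requires it to be free in its binding domain — the clause headed by 'notified'.
— Arjun: object of the clause headed by 'promised'; c-commands the pronoun but lies outside its binding domain — allowed.
— Bruno: subject of the clause headed by 'introduced'; is c-commanded by the pronoun; coreference would bind this R-expression — blocked (Principle C).
— Hugo: object of the clause headed by 'introduced'; is c-commanded by the pronoun; coreference would bind this R-expression — blocked (Principle C).
— Oscar: possessor inside the second object DP of the clause headed by 'introduced'; is c-commanded by the pronoun; coreference would bind this R-expression — blocked (Principle C).
— Oscar's colleague: second object of the clause headed by 'introduced'; is c-commanded by the pronoun; coreference would bind this R-expression — blocked (Principle C).

Arjun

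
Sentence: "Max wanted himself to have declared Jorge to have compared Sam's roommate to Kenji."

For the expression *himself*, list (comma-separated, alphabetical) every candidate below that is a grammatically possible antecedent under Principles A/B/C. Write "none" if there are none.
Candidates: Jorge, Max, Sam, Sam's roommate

*himself* is a reflexive; Principle A requires it to be bound within its binding domain — the matrix clause.
— Jorge: subject of the clause headed by 'compared'; does not c-command the reflexive — cannot bind it (Principle A).
— Max: subject of the matrix clause; c-commands the reflexive within its binding domain — allowed (Principle A).
— Sam: possessor inside the object DP of the clause headed by 'compared'; does not c-command the reflexive — cannot bind it (Principle A).
— Sam's roommate: object of the clause headed by 'compared'; does not c-command the reflexive — cannot bind it (Principle A).

Max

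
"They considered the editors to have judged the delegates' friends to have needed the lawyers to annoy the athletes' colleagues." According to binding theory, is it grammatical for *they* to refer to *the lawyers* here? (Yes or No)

No

*the lawyers* is an R-expression; Principle C requires it to be free (not bound by any c-commanding expression).
— they: subject of the matrix clause; the pronoun c-commands the R-expression — coreference blocked (Principle C).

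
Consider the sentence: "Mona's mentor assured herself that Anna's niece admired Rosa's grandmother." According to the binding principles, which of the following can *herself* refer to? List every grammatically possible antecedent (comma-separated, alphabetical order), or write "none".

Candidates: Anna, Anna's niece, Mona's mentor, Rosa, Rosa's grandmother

Mona's mentor

*herself* is a reflexive; Principle A requires it to be bound within its binding domain — the matrix clause.
— Anna: possessor inside the subject DP of the clause headed by 'admired'; does not c-command the reflexive — cannot bind it (Principle A).
— Anna's niece: subject of the clause headed by 'admired'; does not c-command the reflexive — cannot bind it (Principle A).
— Mona's mentor: subject of the matrix clause; c-commands the reflexive within its binding domain — allowed (Principle A).
— Rosa: possessor inside the object DP of the clause headed by 'admired'; does not c-command the reflexive — cannot bind it (Principle A).
— Rosa's grandmother: object of the clause headed by 'admired'; does not c-command the reflexive — cannot bind it (Principle A).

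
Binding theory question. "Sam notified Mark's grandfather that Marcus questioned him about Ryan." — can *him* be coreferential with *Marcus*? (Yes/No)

No

*him* is a pronoun; Principle B requires it to be free in its binding domain — the clause headed by 'questioned'.
— Marcus: subject of the clause headed by 'questioned'; c-commands the pronoun within its binding domain — blocked (Principle B).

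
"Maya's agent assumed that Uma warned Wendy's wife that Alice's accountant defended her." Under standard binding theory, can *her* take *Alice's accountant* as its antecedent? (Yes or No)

No

*her* is a pronoun; Principle B requires it to be free in its binding domain — the clause headed by 'defended'.
— Alice's accountant: subject of the clause headed by 'defended'; c-commands the pronoun within its binding domain — blocked (Principle B).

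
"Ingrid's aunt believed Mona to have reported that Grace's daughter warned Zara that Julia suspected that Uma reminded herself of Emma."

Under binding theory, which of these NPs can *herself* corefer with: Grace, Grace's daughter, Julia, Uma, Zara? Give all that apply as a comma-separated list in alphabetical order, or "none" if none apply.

*herself* is a reflexive; Principle A requires it to be bound within its binding domain — the clause headed by 'reminded'.
— Grace: possessor inside the subject DP of the clause headed by 'warned'; does not c-command the reflexive — cannot bind it (Principle A).
— Grace's daughter: subject of the clause headed by 'warned'; c-commands the reflexive but lies outside its binding domain — cannot bind it (Principle A).
— Julia: subject of the clause headed by 'suspected'; c-commands the reflexive but lies outside its binding domain — cannot bind it (Principle A).
— Uma: subject of the clause headed by 'reminded'; c-commands the reflexive within its binding domain — allowed (Principle A).
— Zara: object of the clause headed by 'warned'; c-commands the reflexive but lies outside its binding domain — cannot bind it (Principle A).

Uma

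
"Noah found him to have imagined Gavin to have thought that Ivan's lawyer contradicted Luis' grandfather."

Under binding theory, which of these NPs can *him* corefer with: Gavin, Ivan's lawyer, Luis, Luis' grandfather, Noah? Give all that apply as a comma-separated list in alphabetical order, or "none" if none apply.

*him* is a pronoun; Principle B requires it to be free in its binding domain — the matrix clause.
— Gavin: subject of the clause headed by 'thought'; is c-commanded by the pronoun; coreference would bind this R-expression — blocked (Principle C).
— Ivan's lawyer: subject of the clause headed by 'contradicted'; is c-commanded by the pronoun; coreference would bind this R-expression — blocked (Principle C).
— Luis: possessor inside the object DP of the clause headed by 'contradicted'; is c-commanded by the pronoun; coreference would bind this R-expression — blocked (Principle C).
— Luis' grandfather: object of the clause headed by 'contradicted'; is c-commanded by the pronoun; coreference would bind this R-expression — blocked (Principle C).
— Noah: subject of the matrix clause; c-commands the pronoun within its binding domain — blocked (Principle B).

none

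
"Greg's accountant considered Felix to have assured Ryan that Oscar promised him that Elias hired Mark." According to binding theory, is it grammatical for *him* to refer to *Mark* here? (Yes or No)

*Mark* is an R-expression; Principle C requires it to be free (not bound by any c-commanding expression).
— him: object of the clause headed by 'promised'; the pronoun c-commands the R-expression — coreference blocked (Principle C).

No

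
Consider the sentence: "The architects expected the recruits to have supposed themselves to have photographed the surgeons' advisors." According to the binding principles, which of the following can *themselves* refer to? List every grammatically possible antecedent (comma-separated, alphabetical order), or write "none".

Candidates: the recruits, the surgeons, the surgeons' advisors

*themselves* is a reflexive; Principle A requires it to be bound within its binding domain — the clause headed by 'supposed'.
— the recruits: subject of the clause headed by 'supposed'; c-commands the reflexive within its binding domain — allowed (Principle A).
— the surgeons: possessor inside the object DP of the clause headed by 'photographed'; does not c-command the reflexive — cannot bind it (Principle A).
— the surgeons' advisors: object of the clause headed by 'photographed'; does not c-command the reflexive — cannot bind it (Principle A).

the recruits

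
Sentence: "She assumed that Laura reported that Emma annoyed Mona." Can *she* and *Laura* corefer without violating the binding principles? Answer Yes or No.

*Laura* is an R-expression; Principle C requires it to be free (not bound by any c-commanding expression).
— she: subject of the matrix clause; the pronoun c-commands the R-expression — coreference blocked (Principle C).

No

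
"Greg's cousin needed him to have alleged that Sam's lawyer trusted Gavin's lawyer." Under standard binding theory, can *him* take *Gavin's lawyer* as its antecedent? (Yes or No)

*him* is a pronoun; Principle B requires it to be free in its binding domain — the matrix clause.
— Gavin's lawyer: object of the clause headed by 'trusted'; is c-commanded by the pronoun; coreference would bind this R-expression — blocked (Principle C).

No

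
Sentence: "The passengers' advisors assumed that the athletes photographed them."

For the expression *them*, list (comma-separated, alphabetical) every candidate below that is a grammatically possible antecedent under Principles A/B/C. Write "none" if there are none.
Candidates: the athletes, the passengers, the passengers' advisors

*them* is a pronoun; Principle B requires it to be free in its binding domain — the clause headed by 'photographed'.
— the athletes: subject of the clause headed by 'photographed'; c-commands the pronoun within its binding domain — blocked (Principle B).
— the passengers: possessor inside the subject DP of the matrix clause; does not c-command the pronoun — Principle B does not apply; allowed.
— the passengers' advisors: subject of the matrix clause; c-commands the pronoun but lies outside its binding domain — allowed.

the passengers, the passengers' advisors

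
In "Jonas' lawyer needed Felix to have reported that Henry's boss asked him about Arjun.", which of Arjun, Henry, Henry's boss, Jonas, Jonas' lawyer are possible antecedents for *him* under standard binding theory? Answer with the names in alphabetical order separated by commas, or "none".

Henry, Jonas, Jonas' lawyer

*him* is a pronoun; Principle B requires it to be free in its binding domain — the clause headed by 'asked'.
— Arjun: second object of the clause headed by 'asked'; is c-commanded by the pronoun; coreference would bind this R-expression — blocked (Principle C).
— Henry: possessor inside the subject DP of the clause headed by 'asked'; does not c-command the pronoun — Principle B does not apply; allowed.
— Henry's boss: subject of the clause headed by 'asked'; c-commands the pronoun within its binding domain — blocked (Principle B).
— Jonas: possessor inside the subject DP of the matrix clause; does not c-command the pronoun — Principle B does not apply; allowed.
— Jonas' lawyer: subject of the matrix clause; c-commands the pronoun but lies outside its binding domain — allowed.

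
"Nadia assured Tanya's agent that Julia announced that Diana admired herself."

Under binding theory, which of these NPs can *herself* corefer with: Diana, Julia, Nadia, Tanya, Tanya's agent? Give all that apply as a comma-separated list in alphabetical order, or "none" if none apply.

Diana

*herself* is a reflexive; Principle A requires it to be bound within its binding domain — the clause headed by 'admired'.
— Diana: subject of the clause headed by 'admired'; c-commands the reflexive within its binding domain — allowed (Principle A).
— Julia: subject of the clause headed by 'announced'; c-commands the reflexive but lies outside its binding domain — cannot bind it (Principle A).
— Nadia: subject of the matrix clause; c-commands the reflexive but lies outside its binding domain — cannot bind it (Principle A).
— Tanya: possessor inside the object DP of the matrix clause; does not c-command the reflexive — cannot bind it (Principle A).
— Tanya's agent: object of the matrix clause; c-commands the reflexive but lies outside its binding domain — cannot bind it (Principle A).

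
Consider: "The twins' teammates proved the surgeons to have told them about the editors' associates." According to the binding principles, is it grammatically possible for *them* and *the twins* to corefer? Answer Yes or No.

Yes

*them* is a pronoun; Principle B requires it to be free in its binding domain — the clause headed by 'told'.
— the twins: possessor inside the subject DP of the matrix clause; does not c-command the pronoun — Principle B does not apply; allowed.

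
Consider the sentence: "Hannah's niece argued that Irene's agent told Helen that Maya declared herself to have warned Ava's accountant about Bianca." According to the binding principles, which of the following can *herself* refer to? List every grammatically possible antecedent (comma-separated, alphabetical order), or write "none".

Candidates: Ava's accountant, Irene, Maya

*herself* is a reflexive; Principle A requires it to be bound within its binding domain — the clause headed by 'declared'.
— Ava's accountant: object of the clause headed by 'warned'; does not c-command the reflexive — cannot bind it (Principle A).
— Irene: possessor inside the subject DP of the clause headed by 'told'; does not c-command the reflexive — cannot bind it (Principle A).
— Maya: subject of the clause headed by 'declared'; c-commands the reflexive within its binding domain — allowed (Principle A).

Maya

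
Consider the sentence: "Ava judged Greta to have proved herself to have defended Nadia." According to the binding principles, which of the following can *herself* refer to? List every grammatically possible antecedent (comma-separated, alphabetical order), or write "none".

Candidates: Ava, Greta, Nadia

Greta

*herself* is a reflexive; Principle A requires it to be bound within its binding domain — the clause headed by 'proved'.
— Ava: subject of the matrix clause; c-commands the reflexive but lies outside its binding domain — cannot bind it (Principle A).
— Greta: subject of the clause headed by 'proved'; c-commands the reflexive within its binding domain — allowed (Principle A).
— Nadia: object of the clause headed by 'defended'; does not c-command the reflexive — cannot bind it (Principle A).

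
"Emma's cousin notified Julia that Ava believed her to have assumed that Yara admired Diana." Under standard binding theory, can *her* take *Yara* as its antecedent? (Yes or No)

No

*her* is a pronoun; Principle B requires it to be free in its binding domain — the clause headed by 'believed'.
— Yara: subject of the clause headed by 'admired'; is c-commanded by the pronoun; coreference would bind this R-expression — blocked (Principle C).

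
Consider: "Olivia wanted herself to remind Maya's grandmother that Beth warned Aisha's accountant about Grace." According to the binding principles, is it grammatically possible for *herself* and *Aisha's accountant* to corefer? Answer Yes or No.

No

*herself* is a reflexive; Principle A requires it to be bound within its binding domain — the matrix clause.
— Aisha's accountant: object of the clause headed by 'warned'; does not c-command the reflexive — cannot bind it (Principle A).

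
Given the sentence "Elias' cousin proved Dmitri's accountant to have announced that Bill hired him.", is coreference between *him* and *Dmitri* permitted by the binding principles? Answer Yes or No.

Yes

*him* is a pronoun; Principle B requires it to be free in its binding domain — the clause headed by 'hired'.
— Dmitri: possessor inside the subject DP of the clause headed by 'announced'; does not c-command the pronoun — Principle B does not apply; allowed.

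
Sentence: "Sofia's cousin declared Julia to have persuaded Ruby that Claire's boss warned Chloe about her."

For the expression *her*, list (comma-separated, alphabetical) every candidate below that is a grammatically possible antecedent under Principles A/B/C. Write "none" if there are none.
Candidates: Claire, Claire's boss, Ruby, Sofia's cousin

Claire, Ruby, Sofia's cousin

*her* is a pronoun; Principle B requires it to be free in its binding domain — the clause headed by 'warned'.
— Claire: possessor inside the subject DP of the clause headed by 'warned'; does not c-command the pronoun — Principle B does not apply; allowed.
— Claire's boss: subject of the clause headed by 'warned'; c-commands the pronoun within its binding domain — blocked (Principle B).
— Ruby: object of the clause headed by 'persuaded'; c-commands the pronoun but lies outside its binding domain — allowed.
— Sofia's cousin: subject of the matrix clause; c-commands the pronoun but lies outside its binding domain — allowed.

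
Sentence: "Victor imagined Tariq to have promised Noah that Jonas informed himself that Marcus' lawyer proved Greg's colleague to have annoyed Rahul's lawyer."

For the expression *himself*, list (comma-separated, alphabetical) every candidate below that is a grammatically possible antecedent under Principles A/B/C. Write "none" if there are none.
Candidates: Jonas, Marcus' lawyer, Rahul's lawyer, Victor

*himself* is a reflexive; Principle A requires it to be bound within its binding domain — the clause headed by 'informed'.
— Jonas: subject of the clause headed by 'informed'; c-commands the reflexive within its binding domain — allowed (Principle A).
— Marcus' lawyer: subject of the clause headed by 'proved'; does not c-command the reflexive — cannot bind it (Principle A).
— Rahul's lawyer: object of the clause headed by 'annoyed'; does not c-command the reflexive — cannot bind it (Principle A).
— Victor: subject of the matrix clause; c-commands the reflexive but lies outside its binding domain — cannot bind it (Principle A).

Jonas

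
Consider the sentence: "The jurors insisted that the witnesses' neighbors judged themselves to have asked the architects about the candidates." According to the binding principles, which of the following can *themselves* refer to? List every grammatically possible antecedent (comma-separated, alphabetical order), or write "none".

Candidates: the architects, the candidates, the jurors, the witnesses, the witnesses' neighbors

the witnesses' neighbors

*themselves* is a reflexive; Principle A requires it to be bound within its binding domain — the clause headed by 'judged'.
— the architects: object of the clause headed by 'asked'; does not c-command the reflexive — cannot bind it (Principle A).
— the candidates: second object of the clause headed by 'asked'; does not c-command the reflexive — cannot bind it (Principle A).
— the jurors: subject of the matrix clause; c-commands the reflexive but lies outside its binding domain — cannot bind it (Principle A).
— the witnesses: possessor inside the subject DP of the clause headed by 'judged'; does not c-command the reflexive — cannot bind it (Principle A).
— the witnesses' neighbors: subject of the clause headed by 'judged'; c-commands the reflexive within its binding domain — allowed (Principle A).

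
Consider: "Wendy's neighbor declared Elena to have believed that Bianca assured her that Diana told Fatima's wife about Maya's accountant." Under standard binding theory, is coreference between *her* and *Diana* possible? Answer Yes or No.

*Diana* is an R-expression; Principle C requires it to be free (not bound by any c-commanding expression).
— her: object of the clause headed by 'assured'; the pronoun c-commands the R-expression — coreference blocked (Principle C).

No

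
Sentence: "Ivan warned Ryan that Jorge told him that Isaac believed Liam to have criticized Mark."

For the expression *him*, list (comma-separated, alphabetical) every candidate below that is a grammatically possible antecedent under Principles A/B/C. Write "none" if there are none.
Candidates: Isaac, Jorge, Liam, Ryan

*him* is a pronoun; Principle B requires it to be free in its binding domain — the clause headed by 'told'.
— Isaac: subject of the clause headed by 'believed'; is c-commanded by the pronoun; coreference would bind this R-expression — blocked (Principle C).
— Jorge: subject of the clause headed by 'told'; c-commands the pronoun within its binding domain — blocked (Principle B).
— Liam: subject of the clause headed by 'criticized'; is c-commanded by the pronoun; coreference would bind this R-expression — blocked (Principle C).
— Ryan: object of the matrix clause; c-commands the pronoun but lies outside its binding domain — allowed.

Ryan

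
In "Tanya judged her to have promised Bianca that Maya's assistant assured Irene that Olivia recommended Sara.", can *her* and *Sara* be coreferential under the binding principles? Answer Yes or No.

*Sara* is an R-expression; Principle C requires it to be free (not bound by any c-commanding expression).
— her: subject of the clause headed by 'promised'; the pronoun c-commands the R-expression — coreference blocked (Principle C).

No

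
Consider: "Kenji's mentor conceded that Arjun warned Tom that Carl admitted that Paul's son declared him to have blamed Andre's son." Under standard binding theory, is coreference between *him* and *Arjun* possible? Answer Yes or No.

*Arjun* is an R-expression; Principle C requires it to be free (not bound by any c-commanding expression).
— him: subject of the clause headed by 'blamed'; the pronoun does not c-command the R-expression — coreference allowed.

Yes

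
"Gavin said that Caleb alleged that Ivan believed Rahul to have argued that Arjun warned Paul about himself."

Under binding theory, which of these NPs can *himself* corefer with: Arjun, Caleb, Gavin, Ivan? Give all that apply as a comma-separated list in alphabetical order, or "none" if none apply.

Arjun

*himself* is a reflexive; Principle A requires it to be bound within its binding domain — the clause headed by 'warned'.
— Arjun: subject of the clause headed by 'warned'; c-commands the reflexive within its binding domain — allowed (Principle A).
— Caleb: subject of the clause headed by 'alleged'; c-commands the reflexive but lies outside its binding domain — cannot bind it (Principle A).
— Gavin: subject of the matrix clause; c-commands the reflexive but lies outside its binding domain — cannot bind it (Principle A).
— Ivan: subject of the clause headed by 'believed'; c-commands the reflexive but lies outside its binding domain — cannot bind it (Principle A).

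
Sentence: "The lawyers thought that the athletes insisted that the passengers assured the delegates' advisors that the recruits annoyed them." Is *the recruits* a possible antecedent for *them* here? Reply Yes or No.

No

*them* is a pronoun; Principle B requires it to be free in its binding domain — the clause headed by 'annoyed'.
— the recruits: subject of the clause headed by 'annoyed'; c-commands the pronoun within its binding domain — blocked (Principle B).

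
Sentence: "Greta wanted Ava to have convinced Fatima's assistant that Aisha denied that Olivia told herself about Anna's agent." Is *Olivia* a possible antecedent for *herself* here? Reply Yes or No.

*herself* is a reflexive; Principle A requires it to be bound within its binding domain — the clause headed by 'told'.
— Olivia: subject of the clause headed by 'told'; c-commands the reflexive within its binding domain — allowed (Principle A).

Yes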